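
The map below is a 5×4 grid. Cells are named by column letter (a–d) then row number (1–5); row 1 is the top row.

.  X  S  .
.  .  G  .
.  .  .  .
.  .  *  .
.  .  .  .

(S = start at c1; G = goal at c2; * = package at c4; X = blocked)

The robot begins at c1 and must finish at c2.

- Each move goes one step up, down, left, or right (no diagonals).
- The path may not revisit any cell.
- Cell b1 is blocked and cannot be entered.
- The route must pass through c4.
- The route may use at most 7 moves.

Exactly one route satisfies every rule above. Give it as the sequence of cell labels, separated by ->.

c1 -> d1 -> d2 -> d3 -> d4 -> c4 -> c3 -> c2

The budget equals the shortest possible length, so every move has to be on a shortest route through the required cells.
Route from c1: right to d1, 3× down (reaching d4), left to c4, 2× up (reaching c2) — 7 moves in all.
Check: all required cells visited; 7 ≤ 7 moves.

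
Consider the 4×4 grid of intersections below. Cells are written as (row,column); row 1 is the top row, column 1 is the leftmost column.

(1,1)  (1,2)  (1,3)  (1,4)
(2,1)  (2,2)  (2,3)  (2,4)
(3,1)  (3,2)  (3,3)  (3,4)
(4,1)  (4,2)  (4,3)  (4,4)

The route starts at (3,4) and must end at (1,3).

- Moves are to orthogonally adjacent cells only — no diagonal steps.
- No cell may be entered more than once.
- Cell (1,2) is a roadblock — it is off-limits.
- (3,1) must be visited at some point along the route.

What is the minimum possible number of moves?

7

Any route passes through (3,1) somewhere between (3,4) and (1,3). Summing Manhattan distances along the two legs ((3,4) → (3,1) → (1,3)) gives a lower bound of 3 + 4 = 7 moves.
A route of 7 moves achieves this: (3,4) → (3,3) → (3,2) → (3,1) → (2,1) → (2,2) → (2,3) → (1,3).
Since 7 matches the lower bound, it is optimal.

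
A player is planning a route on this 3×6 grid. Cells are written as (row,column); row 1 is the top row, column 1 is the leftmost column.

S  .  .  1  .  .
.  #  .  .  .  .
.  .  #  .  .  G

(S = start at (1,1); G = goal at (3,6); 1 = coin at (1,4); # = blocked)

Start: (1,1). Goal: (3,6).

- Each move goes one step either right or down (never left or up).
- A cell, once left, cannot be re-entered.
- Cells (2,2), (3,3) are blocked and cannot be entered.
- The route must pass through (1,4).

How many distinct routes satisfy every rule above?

A right/down-only route from (1,1) to (3,6) makes exactly 2 down-moves and 5 right-moves in some order.
With no other constraints that would be C(7,2) = 21 routes.
Split at (1,4) and multiply the segment counts (each segment already excludes blocked cells): (1,1)→(1,4): 1; (1,4)→(3,6): 6; product = 6.
That gives 6 routes.

6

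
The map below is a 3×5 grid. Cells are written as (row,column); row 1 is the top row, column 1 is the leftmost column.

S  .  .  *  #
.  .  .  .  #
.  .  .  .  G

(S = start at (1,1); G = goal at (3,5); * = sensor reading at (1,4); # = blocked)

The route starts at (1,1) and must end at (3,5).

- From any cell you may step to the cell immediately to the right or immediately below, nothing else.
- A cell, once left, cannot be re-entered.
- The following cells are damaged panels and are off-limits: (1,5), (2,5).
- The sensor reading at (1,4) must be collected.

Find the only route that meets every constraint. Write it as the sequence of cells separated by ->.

(1,1) -> (1,2) -> (1,3) -> (1,4) -> (2,4) -> (3,4) -> (3,5)

Moves only go right or down, so the column and row indices never decrease.
Route from (1,1): right 3 to (1,4), down 2 to (3,4), right 1 to (3,5) — 6 moves in all.
Check: all required cells visited.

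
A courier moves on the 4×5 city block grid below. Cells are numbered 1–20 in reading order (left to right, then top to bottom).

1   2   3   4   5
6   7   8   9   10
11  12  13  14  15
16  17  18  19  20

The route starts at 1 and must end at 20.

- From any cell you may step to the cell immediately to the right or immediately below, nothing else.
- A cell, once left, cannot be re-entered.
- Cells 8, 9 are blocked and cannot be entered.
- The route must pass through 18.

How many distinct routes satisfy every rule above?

A right/down-only route from 1 to 20 makes exactly 3 down-moves and 4 right-moves in some order.
With no other constraints that would be C(7,3) = 35 routes.
Split at 18 and multiply the segment counts (each segment already excludes blocked cells): 1→18: 7; 18→20: 1; product = 7.
That gives 7 routes.

7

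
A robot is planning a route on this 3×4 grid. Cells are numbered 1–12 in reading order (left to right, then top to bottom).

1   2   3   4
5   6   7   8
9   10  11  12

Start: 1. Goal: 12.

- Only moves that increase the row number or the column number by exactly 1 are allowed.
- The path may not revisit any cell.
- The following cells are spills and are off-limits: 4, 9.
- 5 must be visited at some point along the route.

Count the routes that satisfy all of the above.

A right/down-only route from 1 to 12 makes exactly 2 down-moves and 3 right-moves in some order.
With no other constraints that would be C(5,2) = 10 routes.
Split at 5 and multiply the segment counts (each segment already excludes blocked cells): 1→5: 1; 5→12: 3; product = 3.
That gives 3 routes.

3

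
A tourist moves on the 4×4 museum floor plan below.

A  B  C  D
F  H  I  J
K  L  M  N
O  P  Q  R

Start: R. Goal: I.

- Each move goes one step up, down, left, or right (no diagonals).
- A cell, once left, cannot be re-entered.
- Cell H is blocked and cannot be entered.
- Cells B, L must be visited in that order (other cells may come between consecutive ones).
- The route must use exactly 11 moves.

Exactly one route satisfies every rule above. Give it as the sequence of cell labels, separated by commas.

The waypoints must appear in the order B, L, with no cell reused.
Route from R: up 3 to D, left 3 to A, down 2 to K, right 2 to M, up 1 to I — 11 moves in all.
Check: order respected (B at step 5, L at step 9); 11 moves as required.

R, N, J, D, C, B, A, F, K, L, M, I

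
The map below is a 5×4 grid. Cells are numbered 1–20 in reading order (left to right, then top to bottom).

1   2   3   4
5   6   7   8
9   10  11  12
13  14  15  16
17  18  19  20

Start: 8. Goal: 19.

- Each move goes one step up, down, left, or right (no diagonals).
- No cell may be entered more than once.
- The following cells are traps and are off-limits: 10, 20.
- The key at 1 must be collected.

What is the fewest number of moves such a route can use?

10

Any route passes through 1 somewhere between 8 and 19. Summing Manhattan distances along the two legs (8 → 1 → 19) gives a lower bound of 4 + 6 = 10 moves.
A route of 10 moves achieves this: 8 → 4 → 3 → 2 → 1 → 5 → 9 → 13 → 17 → 18 → 19.
Since 10 matches the lower bound, it is optimal.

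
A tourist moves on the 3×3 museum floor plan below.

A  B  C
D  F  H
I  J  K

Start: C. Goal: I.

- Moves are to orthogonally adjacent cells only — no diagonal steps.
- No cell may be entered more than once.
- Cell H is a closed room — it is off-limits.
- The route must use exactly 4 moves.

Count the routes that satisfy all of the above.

Need simple routes of exactly 4 moves from C to I (Manhattan distance 4, so 0 moves are spent on a detour and 0 undoing it).
Enumerating: C B F J I | C B F D I | C B A D I.
That gives 3 routes.

3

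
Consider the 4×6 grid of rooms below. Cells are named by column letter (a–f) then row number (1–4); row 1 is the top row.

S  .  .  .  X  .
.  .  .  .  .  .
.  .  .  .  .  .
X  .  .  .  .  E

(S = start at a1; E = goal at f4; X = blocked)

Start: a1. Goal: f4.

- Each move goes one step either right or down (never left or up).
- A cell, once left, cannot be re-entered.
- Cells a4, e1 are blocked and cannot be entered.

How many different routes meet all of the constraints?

A right/down-only route from a1 to f4 makes exactly 3 down-moves and 5 right-moves in some order.
With no other constraints that would be C(8,3) = 56 routes.
Subtract routes through each blocked cell (inclusion–exclusion for overlaps): − through e1: 4 − through a4: 1 → 51.
That gives 51 routes.

51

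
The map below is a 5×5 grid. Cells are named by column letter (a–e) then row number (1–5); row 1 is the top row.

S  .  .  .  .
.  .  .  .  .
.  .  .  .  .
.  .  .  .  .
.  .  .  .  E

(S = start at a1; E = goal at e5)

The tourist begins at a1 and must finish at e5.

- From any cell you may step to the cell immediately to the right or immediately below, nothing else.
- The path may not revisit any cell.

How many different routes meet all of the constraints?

70

A right/down-only route from a1 to e5 makes exactly 4 down-moves and 4 right-moves in some order.
With no other constraints that would be C(8,4) = 70 routes.
That gives 70 routes.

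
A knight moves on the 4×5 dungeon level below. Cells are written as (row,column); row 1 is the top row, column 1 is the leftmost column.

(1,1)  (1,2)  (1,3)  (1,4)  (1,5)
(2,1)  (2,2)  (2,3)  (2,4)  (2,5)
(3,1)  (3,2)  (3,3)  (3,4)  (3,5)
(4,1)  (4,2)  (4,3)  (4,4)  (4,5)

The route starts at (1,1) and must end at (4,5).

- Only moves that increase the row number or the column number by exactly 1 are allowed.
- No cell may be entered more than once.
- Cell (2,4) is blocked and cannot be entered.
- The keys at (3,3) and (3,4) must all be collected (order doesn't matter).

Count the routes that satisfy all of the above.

12

A right/down-only route from (1,1) to (4,5) makes exactly 3 down-moves and 4 right-moves in some order.
With no other constraints that would be C(7,3) = 35 routes.
A monotone route can only reach the required cells in the order (3,3), (3,4), so split there and multiply the segment counts (each segment already excludes blocked cells): (1,1)→(3,3): 6; (3,3)→(3,4): 1; (3,4)→(4,5): 2; product = 12.
That gives 12 routes.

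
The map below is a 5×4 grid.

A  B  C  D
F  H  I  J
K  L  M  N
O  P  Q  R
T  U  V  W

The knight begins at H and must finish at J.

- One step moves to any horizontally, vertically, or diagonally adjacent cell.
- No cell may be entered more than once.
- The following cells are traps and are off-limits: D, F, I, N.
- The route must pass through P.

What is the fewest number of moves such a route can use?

Any route passes through P somewhere between H and J. Summing Chebyshev distances along the two legs (H → P → J) gives a lower bound of 2 + 2 = 4 moves.
A route of 4 moves achieves this: H → K → P → M → J.
Since 4 matches the lower bound, it is optimal.

4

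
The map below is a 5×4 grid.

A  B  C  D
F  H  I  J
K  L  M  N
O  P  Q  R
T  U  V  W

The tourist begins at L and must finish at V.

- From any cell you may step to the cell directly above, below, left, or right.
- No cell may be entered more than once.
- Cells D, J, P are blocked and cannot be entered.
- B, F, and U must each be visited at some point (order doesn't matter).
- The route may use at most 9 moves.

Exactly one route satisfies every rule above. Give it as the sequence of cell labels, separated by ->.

L -> H -> B -> A -> F -> K -> O -> T -> U -> V

The budget equals the shortest possible length, so every move has to be on a shortest route through the required cells.
Route from L: 2× up (reaching B), left to A, 4× down (reaching T), 2× right (reaching V) — 9 moves in all.
Check: all required cells visited; 9 ≤ 9 moves.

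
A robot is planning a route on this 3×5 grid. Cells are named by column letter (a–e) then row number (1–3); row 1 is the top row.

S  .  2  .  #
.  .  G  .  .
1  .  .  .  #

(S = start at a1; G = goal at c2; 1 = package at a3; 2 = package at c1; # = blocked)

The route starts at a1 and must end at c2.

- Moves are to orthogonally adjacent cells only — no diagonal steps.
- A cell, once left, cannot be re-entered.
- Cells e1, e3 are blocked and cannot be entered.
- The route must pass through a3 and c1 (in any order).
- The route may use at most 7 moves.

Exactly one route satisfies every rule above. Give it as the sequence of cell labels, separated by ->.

a1 -> a2 -> a3 -> b3 -> b2 -> b1 -> c1 -> c2

Any route must reach a3 and c1 and still end at c2 within 7 moves, so the order of the required stops is forced.
Route from a1: 2× down (reaching a3), right to b3, 2× up (reaching b1), right to c1, down to c2 — 7 moves in all.
Check: all required cells visited; 7 ≤ 7 moves.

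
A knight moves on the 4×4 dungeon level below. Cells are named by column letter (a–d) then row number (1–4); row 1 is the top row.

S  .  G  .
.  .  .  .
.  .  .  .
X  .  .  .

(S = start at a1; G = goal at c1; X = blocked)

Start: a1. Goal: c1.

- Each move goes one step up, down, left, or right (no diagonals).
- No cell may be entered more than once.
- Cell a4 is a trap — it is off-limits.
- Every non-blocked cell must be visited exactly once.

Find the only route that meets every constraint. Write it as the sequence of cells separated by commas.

a1, b1, b2, a2, a3, b3, b4, c4, d4, d3, c3, c2, d2, d1, c1

Need to visit all 15 open cells exactly once, starting at a1 and ending at c1.
Cell d4 has only two open neighbours (d3 and c4), so the path must pass straight through it: one of those is the cell it's entered from and the other is where it exits.
Route from a1: right 1 to b1, down 1 to b2, left 1 to a2, down 1 to a3, right 1 to b3, down 1 to b4, right 2 to d4, up 1 to d3, left 1 to c3, up 1 to c2, right 1 to d2, up 1 to d1, left 1 to c1 — 14 moves in all.
Check: all 15 open cells covered.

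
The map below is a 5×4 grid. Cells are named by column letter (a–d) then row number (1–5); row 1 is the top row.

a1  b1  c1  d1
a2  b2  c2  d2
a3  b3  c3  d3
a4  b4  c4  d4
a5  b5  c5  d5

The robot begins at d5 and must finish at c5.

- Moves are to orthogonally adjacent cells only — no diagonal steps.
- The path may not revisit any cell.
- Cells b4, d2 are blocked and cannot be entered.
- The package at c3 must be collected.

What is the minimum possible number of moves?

Any route passes through c3 somewhere between d5 and c5. Summing Manhattan distances along the two legs (d5 → c3 → c5) gives a lower bound of 3 + 2 = 5 moves.
A route of 5 moves achieves this: d5 → d4 → d3 → c3 → c4 → c5.
Since 5 matches the lower bound, it is optimal.

5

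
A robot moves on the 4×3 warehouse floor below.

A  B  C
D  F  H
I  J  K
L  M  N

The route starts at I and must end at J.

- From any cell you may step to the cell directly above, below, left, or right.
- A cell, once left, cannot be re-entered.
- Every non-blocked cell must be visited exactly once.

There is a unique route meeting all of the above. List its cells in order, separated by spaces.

Need to visit all 12 open cells exactly once, starting at I and ending at J.
Route from I: down to L, 2× right (reaching N), 3× up (reaching C), 2× left (reaching A), down to D, right to F, down to J — 11 moves in all.
Check: all 12 open cells covered.

I L M N K H C B A D F J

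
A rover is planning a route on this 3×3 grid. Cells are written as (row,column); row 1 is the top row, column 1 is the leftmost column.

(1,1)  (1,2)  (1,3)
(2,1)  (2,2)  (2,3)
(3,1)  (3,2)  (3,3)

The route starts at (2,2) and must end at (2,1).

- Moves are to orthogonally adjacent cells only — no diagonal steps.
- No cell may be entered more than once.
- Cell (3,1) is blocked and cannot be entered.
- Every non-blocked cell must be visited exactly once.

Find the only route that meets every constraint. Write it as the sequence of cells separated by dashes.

Need to visit all 8 open cells exactly once, starting at (2,2) and ending at (2,1).
Cell (3,3) has only two open neighbours ((2,3) and (3,2)), so the path must pass straight through it: one of those is the cell it's entered from and the other is where it exits.
Route from (2,2): down 1 to (3,2), right 1 to (3,3), up 2 to (1,3), left 2 to (1,1), down 1 to (2,1) — 7 moves in all.
Check: all 8 open cells covered.

(2,2) - (3,2) - (3,3) - (2,3) - (1,3) - (1,2) - (1,1) - (2,1)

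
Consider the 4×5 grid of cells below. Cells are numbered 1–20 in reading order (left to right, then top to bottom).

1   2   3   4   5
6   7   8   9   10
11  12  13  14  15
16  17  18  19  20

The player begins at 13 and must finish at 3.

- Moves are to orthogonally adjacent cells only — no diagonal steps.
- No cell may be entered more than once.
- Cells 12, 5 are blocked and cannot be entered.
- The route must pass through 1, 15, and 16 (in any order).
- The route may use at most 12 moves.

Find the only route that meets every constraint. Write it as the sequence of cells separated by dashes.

The budget equals the shortest possible length, so every move has to be on a shortest route through the required cells.
Route from 13: 2× right (reaching 15), down to 20, 4× left (reaching 16), 3× up (reaching 1), 2× right (reaching 3) — 12 moves in all.
Check: all required cells visited; 12 ≤ 12 moves.

13 - 14 - 15 - 20 - 19 - 18 - 17 - 16 - 11 - 6 - 1 - 2 - 3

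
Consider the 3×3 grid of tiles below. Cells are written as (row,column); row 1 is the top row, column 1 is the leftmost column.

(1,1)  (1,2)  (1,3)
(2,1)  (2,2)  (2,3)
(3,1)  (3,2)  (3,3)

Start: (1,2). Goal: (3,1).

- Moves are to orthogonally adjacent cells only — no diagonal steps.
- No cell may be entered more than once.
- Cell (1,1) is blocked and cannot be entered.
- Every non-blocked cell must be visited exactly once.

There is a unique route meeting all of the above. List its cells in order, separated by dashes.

(1,2) - (1,3) - (2,3) - (3,3) - (3,2) - (2,2) - (2,1) - (3,1)

Need to visit all 8 open cells exactly once, starting at (1,2) and ending at (3,1).
Cell (2,1) has only two open neighbours ((3,1) and (2,2)), so the path must pass straight through it: one of those is the cell it's entered from and the other is where it exits.
Route from (1,2): right 1 to (1,3), down 2 to (3,3), left 1 to (3,2), up 1 to (2,2), left 1 to (2,1), down 1 to (3,1) — 7 moves in all.
Check: all 8 open cells covered.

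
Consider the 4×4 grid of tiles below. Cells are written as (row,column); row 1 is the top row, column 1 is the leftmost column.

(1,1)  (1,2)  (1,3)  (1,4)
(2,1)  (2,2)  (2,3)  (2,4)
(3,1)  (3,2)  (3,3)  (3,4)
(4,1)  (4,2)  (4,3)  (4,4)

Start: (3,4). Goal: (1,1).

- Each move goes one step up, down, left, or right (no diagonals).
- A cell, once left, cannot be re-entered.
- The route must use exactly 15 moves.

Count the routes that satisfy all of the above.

Need simple routes of exactly 15 moves from (3,4) to (1,1) (Manhattan distance 5, so 5 moves are spent on a detour and 5 undoing it).
Enumerating: (3,4) (4,4) (4,3) (3,3) (2,3) (2,4) (1,4) (1,3) (1,2) (2,2) (3,2) (4,2) (4,1) (3,1) (2,1) (1,1) | (3,4) (4,4) (4,3) (3,3) (3,2) (4,2) (4,1) (3,1) (2,1) (2,2) (2,3) (2,4) (1,4) (1,3) (1,2) (1,1) | (3,4) (4,4) (4,3) (4,2) (4,1) (3,1) (2,1) (2,2) (3,2) (3,3) (2,3) (2,4) (1,4) (1,3) (1,2) (1,1) | (3,4) (4,4) (4,3) (4,2) (4,1) (3,1) (3,2) (3,3) (2,3) (2,4) (1,4) (1,3) (1,2) (2,2) (2,1) (1,1).
That gives 4 routes.

4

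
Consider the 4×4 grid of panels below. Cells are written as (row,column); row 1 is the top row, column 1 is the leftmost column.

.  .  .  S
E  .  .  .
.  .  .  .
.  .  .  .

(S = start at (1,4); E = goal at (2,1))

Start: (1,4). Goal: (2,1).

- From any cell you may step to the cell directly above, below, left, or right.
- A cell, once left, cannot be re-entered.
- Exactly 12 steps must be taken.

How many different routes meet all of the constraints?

36

Need simple routes of exactly 12 moves from (1,4) to (2,1) (Manhattan distance 4, so 4 moves are spent on a detour and 4 undoing it).
Branch systematically from the start, pruning whenever the remaining move budget drops below the Manhattan distance to (2,1) or differs from it in parity. Grouping the completions by first move — via (2,4): 17; via (1,3): 19 — and summing: 17 + 19 = 36.
That gives 36 routes.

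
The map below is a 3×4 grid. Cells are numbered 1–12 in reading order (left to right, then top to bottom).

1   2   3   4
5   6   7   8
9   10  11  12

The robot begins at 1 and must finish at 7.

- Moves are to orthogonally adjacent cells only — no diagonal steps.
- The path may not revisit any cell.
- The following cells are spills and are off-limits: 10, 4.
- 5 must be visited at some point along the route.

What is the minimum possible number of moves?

3

Any route passes through 5 somewhere between 1 and 7. Summing Manhattan distances along the two legs (1 → 5 → 7) gives a lower bound of 1 + 2 = 3 moves.
A route of 3 moves achieves this: 1 → 5 → 6 → 7.
Since 3 matches the lower bound, it is optimal.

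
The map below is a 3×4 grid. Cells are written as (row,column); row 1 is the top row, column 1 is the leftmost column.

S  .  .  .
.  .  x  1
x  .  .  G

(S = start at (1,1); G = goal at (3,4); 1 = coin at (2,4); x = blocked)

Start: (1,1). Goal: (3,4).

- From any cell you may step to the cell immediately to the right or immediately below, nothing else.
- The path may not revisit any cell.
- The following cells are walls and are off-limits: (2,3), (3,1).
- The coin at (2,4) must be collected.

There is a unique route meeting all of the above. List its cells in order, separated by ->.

(1,1) -> (1,2) -> (1,3) -> (1,4) -> (2,4) -> (3,4)

Moves only go right or down, so the column and row indices never decrease.
Route from (1,1): 3× right (reaching (1,4)), 2× down (reaching (3,4)) — 5 moves in all.
Check: all required cells visited.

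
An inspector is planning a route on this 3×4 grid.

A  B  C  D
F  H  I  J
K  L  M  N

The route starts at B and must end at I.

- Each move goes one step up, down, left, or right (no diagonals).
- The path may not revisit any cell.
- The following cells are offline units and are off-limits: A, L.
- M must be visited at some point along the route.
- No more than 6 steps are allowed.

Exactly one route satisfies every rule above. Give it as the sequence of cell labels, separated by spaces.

Any route must reach M and still end at I within 6 moves, so the order of the required stops is forced.
Route from B: right 2 to D, down 2 to N, left 1 to M, up 1 to I — 6 moves in all.
Check: all required cells visited; 6 ≤ 6 moves.

B C D J N M I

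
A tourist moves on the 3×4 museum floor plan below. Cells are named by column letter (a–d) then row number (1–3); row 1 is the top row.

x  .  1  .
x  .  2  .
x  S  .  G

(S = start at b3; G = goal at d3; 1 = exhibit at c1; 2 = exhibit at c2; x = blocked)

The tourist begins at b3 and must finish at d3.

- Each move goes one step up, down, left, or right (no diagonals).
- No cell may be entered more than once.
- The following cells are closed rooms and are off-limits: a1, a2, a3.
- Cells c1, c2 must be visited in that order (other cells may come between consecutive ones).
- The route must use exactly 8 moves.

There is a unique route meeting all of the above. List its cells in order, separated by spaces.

b3 b2 b1 c1 d1 d2 c2 c3 d3

The waypoints must appear in the order c1, c2, with no cell reused.
Route from b3: up 2 to b1, right 2 to d1, down 1 to d2, left 1 to c2, down 1 to c3, right 1 to d3 — 8 moves in all.
Check: order respected (1 at step 3, 2 at step 6); 8 moves as required.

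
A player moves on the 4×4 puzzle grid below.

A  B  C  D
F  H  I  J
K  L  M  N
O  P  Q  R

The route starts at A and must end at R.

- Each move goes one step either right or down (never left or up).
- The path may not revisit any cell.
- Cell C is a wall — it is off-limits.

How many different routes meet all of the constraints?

16

A right/down-only route from A to R makes exactly 3 down-moves and 3 right-moves in some order.
With no other constraints that would be C(6,3) = 20 routes.
Subtract routes through each blocked cell (inclusion–exclusion for overlaps): − through C: 4 → 16.
That gives 16 routes.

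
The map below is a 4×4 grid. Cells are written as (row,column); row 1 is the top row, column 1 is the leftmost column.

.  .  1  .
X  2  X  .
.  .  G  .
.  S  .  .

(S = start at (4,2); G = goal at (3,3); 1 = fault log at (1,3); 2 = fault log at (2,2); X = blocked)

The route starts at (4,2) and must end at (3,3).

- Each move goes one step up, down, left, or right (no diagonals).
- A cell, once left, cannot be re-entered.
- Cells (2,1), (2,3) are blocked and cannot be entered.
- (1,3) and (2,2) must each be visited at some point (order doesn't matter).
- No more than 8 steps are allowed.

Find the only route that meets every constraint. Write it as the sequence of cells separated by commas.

(4,2), (3,2), (2,2), (1,2), (1,3), (1,4), (2,4), (3,4), (3,3)

The 8-move cap with required stops at (1,3), (2,2) leaves no slack for detours.
Route from (4,2): 3× up (reaching (1,2)), 2× right (reaching (1,4)), 2× down (reaching (3,4)), left to (3,3) — 8 moves in all.
Check: all required cells visited; 8 ≤ 8 moves.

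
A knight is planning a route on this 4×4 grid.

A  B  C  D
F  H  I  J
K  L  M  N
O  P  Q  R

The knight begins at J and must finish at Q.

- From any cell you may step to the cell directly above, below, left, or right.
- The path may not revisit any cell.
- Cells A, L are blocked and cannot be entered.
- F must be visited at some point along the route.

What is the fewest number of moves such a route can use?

Any route passes through F somewhere between J and Q. Summing Manhattan distances along the two legs (J → F → Q) gives a lower bound of 3 + 4 = 7 moves.
A route of 7 moves achieves this: J → I → H → F → K → O → P → Q.
Since 7 matches the lower bound, it is optimal.

7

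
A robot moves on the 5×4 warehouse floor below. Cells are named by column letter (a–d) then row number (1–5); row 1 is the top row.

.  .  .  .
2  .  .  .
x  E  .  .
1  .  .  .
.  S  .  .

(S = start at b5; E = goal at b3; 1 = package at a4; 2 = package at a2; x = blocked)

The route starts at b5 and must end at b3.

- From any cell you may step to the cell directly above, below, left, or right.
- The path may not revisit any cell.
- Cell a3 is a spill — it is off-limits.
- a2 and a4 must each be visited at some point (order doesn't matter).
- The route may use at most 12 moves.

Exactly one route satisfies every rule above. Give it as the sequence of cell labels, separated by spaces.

Any route must reach a2 and a4 and still end at b3 within 12 moves, so the order of the required stops is forced.
Route from b5: left 1 to a5, up 1 to a4, right 2 to c4, up 3 to c1, left 2 to a1, down 1 to a2, right 1 to b2, down 1 to b3 — 12 moves in all.
Check: all required cells visited; 12 ≤ 12 moves.

b5 a5 a4 b4 c4 c3 c2 c1 b1 a1 a2 b2 b3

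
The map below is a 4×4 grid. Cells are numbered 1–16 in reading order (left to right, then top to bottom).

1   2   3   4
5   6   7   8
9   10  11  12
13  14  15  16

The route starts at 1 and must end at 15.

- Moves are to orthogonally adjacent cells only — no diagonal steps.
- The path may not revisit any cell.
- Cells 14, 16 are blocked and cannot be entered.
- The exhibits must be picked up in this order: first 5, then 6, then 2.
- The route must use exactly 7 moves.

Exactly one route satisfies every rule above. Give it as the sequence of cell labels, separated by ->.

1 -> 5 -> 6 -> 2 -> 3 -> 7 -> 11 -> 15

The waypoints must appear in the order 5, 6, 2, with no cell reused.
Route from 1: down 1 to 5, right 1 to 6, up 1 to 2, right 1 to 3, down 3 to 15 — 7 moves in all.
Check: order respected (5 at step 1, 6 at step 2, 2 at step 3); 7 moves as required.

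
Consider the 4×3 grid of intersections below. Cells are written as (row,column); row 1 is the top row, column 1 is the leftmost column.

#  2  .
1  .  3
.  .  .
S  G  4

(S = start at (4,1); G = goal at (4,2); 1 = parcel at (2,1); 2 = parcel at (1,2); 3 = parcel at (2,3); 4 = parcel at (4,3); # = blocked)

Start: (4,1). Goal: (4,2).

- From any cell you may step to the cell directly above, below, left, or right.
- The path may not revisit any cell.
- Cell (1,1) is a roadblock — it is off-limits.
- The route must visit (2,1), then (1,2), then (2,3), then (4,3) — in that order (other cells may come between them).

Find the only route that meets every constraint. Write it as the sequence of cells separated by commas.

The waypoints must appear in the order (2,1), (1,2), (2,3), (4,3), with no cell reused.
Route from (4,1): 2× up (reaching (2,1)), right to (2,2), up to (1,2), right to (1,3), 3× down (reaching (4,3)), left to (4,2) — 9 moves in all.
Check: order respected (1 at step 2, 2 at step 4, 3 at step 6, 4 at step 8).

(4,1), (3,1), (2,1), (2,2), (1,2), (1,3), (2,3), (3,3), (4,3), (4,2)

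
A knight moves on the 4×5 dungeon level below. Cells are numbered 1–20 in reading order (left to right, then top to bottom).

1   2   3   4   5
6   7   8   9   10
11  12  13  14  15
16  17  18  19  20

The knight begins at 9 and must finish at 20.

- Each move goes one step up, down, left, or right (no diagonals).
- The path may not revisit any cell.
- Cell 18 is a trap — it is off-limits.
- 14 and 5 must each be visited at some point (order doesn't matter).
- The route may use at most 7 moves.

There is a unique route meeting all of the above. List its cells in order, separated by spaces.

Any route must reach 14 and 5 and still end at 20 within 7 moves, so the order of the required stops is forced.
Route from 9: up to 4, right to 5, 2× down (reaching 15), left to 14, down to 19, right to 20 — 7 moves in all.
Check: all required cells visited; 7 ≤ 7 moves.

9 4 5 10 15 14 19 20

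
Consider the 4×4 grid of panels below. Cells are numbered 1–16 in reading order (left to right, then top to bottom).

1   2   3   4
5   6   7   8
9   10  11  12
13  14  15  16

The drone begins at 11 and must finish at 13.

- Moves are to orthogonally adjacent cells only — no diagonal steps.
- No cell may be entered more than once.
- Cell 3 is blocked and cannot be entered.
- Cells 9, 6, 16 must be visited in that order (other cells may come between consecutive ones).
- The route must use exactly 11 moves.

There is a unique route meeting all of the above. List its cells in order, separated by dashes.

The waypoints must appear in the order 9, 6, 16, with no cell reused.
Route from 11: left 2 to 9, up 1 to 5, right 3 to 8, down 2 to 16, left 3 to 13 — 11 moves in all.
Check: order respected (9 at step 2, 6 at step 4, 16 at step 8); 11 moves as required.

11 - 10 - 9 - 5 - 6 - 7 - 8 - 12 - 16 - 15 - 14 - 13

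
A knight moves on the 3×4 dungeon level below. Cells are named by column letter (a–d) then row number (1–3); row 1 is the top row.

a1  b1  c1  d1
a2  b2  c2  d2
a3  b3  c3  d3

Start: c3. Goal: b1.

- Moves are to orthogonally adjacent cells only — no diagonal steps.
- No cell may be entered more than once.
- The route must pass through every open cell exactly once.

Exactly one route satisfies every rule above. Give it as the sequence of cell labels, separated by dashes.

Need to visit all 12 open cells exactly once, starting at c3 and ending at b1.
Route from c3: right to d3, 2× up (reaching d1), left to c1, down to c2, left to b2, down to b3, left to a3, 2× up (reaching a1), right to b1 — 11 moves in all.
Check: all 12 open cells covered.

c3 - d3 - d2 - d1 - c1 - c2 - b2 - b3 - a3 - a2 - a1 - b1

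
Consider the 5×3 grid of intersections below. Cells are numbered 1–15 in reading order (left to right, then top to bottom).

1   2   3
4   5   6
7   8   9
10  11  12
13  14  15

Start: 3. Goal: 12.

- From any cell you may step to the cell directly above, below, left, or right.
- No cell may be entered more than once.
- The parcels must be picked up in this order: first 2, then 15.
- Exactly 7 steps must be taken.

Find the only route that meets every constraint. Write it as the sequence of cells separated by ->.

The waypoints must appear in the order 2, 15, with no cell reused.
Route from 3: left to 2, 4× down (reaching 14), right to 15, up to 12 — 7 moves in all.
Check: order respected (2 at step 1, 15 at step 6); 7 moves as required.

3 -> 2 -> 5 -> 8 -> 11 -> 14 -> 15 -> 12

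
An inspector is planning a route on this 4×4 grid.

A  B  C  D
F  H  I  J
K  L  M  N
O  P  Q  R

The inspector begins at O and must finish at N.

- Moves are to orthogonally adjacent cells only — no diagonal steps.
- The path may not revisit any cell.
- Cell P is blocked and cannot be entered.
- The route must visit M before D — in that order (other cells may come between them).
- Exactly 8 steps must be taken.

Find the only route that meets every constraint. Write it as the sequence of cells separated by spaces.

O K L M I C D J N

The waypoints must appear in the order M, D, with no cell reused.
Route from O: up to K, 2× right (reaching M), 2× up (reaching C), right to D, 2× down (reaching N) — 8 moves in all.
Check: order respected (M at step 3, D at step 6); 8 moves as required.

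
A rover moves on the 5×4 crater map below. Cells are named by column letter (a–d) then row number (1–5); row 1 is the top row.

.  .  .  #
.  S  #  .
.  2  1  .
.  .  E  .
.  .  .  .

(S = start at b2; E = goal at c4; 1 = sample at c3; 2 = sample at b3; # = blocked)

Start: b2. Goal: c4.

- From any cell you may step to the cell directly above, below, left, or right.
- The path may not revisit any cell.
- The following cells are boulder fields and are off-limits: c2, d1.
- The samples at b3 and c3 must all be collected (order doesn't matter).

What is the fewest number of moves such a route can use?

3

Any route passes through b3 and c3 in some order between b2 and c4. Summing Manhattan distances along each leg and taking the cheapest ordering (b2 → b3 → c3 → c4) gives a lower bound of 1 + 1 + 1 = 3 moves.
A route of 3 moves achieves this: b2 → b3 → c3 → c4.
Since 3 matches the lower bound, it is optimal.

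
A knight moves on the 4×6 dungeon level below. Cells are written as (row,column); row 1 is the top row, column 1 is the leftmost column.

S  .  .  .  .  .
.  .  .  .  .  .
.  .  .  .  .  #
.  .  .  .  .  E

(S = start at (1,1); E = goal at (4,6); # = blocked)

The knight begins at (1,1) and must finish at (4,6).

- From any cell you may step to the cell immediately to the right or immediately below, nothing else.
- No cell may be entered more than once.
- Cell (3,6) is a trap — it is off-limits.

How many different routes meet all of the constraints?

A right/down-only route from (1,1) to (4,6) makes exactly 3 down-moves and 5 right-moves in some order.
With no other constraints that would be C(8,3) = 56 routes.
Subtract routes through each blocked cell (inclusion–exclusion for overlaps): − through (3,6): 21 → 35.
That gives 35 routes.

35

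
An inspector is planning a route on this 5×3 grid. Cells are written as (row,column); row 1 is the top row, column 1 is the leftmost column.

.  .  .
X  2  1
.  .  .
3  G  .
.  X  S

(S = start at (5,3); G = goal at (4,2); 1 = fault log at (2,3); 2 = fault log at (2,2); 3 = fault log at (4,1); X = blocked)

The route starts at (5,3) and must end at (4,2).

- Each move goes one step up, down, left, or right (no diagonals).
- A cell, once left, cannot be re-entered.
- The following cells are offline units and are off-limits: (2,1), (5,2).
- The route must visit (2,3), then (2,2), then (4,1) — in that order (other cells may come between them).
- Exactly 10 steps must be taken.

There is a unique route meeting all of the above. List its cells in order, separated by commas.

The waypoints must appear in the order (2,3), (2,2), (4,1), with no cell reused.
Route from (5,3): up 4 to (1,3), left 1 to (1,2), down 2 to (3,2), left 1 to (3,1), down 1 to (4,1), right 1 to (4,2) — 10 moves in all.
Check: order respected (1 at step 3, 2 at step 6, 3 at step 9); 10 moves as required.

(5,3), (4,3), (3,3), (2,3), (1,3), (1,2), (2,2), (3,2), (3,1), (4,1), (4,2)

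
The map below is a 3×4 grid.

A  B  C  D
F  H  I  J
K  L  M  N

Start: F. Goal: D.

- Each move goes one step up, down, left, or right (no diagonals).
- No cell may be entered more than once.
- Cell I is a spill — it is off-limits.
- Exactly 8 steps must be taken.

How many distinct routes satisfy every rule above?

Need simple routes of exactly 8 moves from F to D (Manhattan distance 4, so 2 moves are spent on a detour and 2 undoing it).
Enumerating: F A B H L M N J D.
That gives 1 route.

1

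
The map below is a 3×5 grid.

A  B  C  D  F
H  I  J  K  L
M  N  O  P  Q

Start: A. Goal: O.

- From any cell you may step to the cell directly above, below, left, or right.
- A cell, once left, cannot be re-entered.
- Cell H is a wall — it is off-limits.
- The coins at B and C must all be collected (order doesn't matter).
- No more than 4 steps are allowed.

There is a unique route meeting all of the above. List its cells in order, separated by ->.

The budget equals the shortest possible length, so every move has to be on a shortest route through the required cells.
Route from A: right 2 to C, down 2 to O — 4 moves in all.
Check: all required cells visited; 4 ≤ 4 moves.

A -> B -> C -> J -> O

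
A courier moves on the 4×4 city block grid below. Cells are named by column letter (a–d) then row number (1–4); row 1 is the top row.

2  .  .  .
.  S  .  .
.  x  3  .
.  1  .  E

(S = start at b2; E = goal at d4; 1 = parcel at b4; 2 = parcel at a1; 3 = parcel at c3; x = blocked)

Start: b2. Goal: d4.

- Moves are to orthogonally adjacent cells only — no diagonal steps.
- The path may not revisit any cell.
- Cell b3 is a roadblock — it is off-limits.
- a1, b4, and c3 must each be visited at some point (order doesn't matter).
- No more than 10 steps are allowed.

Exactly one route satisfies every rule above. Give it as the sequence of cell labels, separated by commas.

b2, b1, a1, a2, a3, a4, b4, c4, c3, d3, d4

The budget equals the shortest possible length, so every move has to be on a shortest route through the required cells.
Route from b2: up 1 to b1, left 1 to a1, down 3 to a4, right 2 to c4, up 1 to c3, right 1 to d3, down 1 to d4 — 10 moves in all.
Check: all required cells visited; 10 ≤ 10 moves.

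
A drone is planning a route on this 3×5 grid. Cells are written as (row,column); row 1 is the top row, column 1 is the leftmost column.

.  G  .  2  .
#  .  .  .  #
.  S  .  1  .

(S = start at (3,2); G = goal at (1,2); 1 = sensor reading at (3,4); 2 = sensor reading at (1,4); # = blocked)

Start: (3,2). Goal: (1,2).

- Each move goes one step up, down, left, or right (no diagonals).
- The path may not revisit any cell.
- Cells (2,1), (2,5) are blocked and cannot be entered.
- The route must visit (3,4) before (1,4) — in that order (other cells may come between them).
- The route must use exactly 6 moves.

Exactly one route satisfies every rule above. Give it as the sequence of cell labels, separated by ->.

(3,2) -> (3,3) -> (3,4) -> (2,4) -> (1,4) -> (1,3) -> (1,2)

The waypoints must appear in the order (3,4), (1,4), with no cell reused.
Route from (3,2): right 2 to (3,4), up 2 to (1,4), left 2 to (1,2) — 6 moves in all.
Check: order respected (1 at step 2, 2 at step 4); 6 moves as required.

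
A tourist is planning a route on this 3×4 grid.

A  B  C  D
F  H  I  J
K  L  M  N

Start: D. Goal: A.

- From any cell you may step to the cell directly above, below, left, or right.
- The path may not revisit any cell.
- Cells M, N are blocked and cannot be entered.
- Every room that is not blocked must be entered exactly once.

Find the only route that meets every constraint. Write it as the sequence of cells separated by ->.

Need to visit all 10 open cells exactly once, starting at D and ending at A.
Cell K has only two open neighbours (F and L), so the path must pass straight through it: one of those is the cell it's entered from and the other is where it exits.
Route from D: down 1 to J, left 1 to I, up 1 to C, left 1 to B, down 2 to L, left 1 to K, up 2 to A — 9 moves in all.
Check: all 10 open cells covered.

D -> J -> I -> C -> B -> H -> L -> K -> F -> A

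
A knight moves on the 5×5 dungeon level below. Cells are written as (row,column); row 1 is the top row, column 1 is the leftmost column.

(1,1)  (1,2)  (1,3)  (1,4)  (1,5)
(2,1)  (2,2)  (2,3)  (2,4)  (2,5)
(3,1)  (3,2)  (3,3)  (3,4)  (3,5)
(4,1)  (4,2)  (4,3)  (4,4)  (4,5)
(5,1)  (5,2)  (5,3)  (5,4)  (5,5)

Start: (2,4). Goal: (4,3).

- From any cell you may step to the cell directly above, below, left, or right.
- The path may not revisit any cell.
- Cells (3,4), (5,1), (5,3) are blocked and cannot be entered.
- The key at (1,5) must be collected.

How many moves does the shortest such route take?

7

Any route passes through (1,5) somewhere between (2,4) and (4,3). Summing Manhattan distances along the two legs ((2,4) → (1,5) → (4,3)) gives a lower bound of 2 + 5 = 7 moves.
A route of 7 moves achieves this: (2,4) → (1,4) → (1,5) → (2,5) → (3,5) → (4,5) → (4,4) → (4,3).
Since 7 matches the lower bound, it is optimal.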